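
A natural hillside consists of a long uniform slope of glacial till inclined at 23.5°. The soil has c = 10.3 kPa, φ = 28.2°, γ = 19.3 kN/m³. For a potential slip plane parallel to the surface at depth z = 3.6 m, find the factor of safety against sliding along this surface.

For an infinite slope with a slip plane parallel to the surface (no pore pressure): FS = [c + γz cos²β tanφ] / [γz sinβ cosβ].
γz = 19.3·3.6 = 69.48 kN/m²
Numerator = 10.3 + 69.48·cos²23.5°·tan28.2° = 10.3 + 69.48·0.8410·0.5362 = 41.631 kPa
Denominator = 69.48·sin23.5°·cos23.5° = 69.48·0.3987·0.9171 = 25.407 kPa
FS = 41.631 / 25.407 = 1.639

FS = 1.64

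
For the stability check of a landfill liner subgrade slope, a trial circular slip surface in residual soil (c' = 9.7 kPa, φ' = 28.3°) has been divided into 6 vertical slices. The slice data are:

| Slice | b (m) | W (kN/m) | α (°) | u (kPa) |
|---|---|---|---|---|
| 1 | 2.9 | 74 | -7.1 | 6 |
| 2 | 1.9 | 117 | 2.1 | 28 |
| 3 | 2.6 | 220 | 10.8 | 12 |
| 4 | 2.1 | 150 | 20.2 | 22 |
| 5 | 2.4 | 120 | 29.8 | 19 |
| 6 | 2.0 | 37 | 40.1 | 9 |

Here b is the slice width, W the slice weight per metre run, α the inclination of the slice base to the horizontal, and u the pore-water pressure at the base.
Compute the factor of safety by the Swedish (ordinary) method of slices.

FS = 2.27

Ordinary method of slices: FS = Σ[c'·Δl_i + (W_i cosα_i − u_i·Δl_i)·tanφ'] / Σ W_i sinα_i, with Δl_i = b_i / cosα_i.
Slice 1: Δl = 2.9/cos(-7.1°) = 2.922 m; N'_1 = 74·cos(-7.1°) − 6·2.922 = 55.9; c'Δl = 28.35; W sinα = -9.1
Slice 2: Δl = 1.9/cos2.1° = 1.901 m; N'_2 = 117·cos2.1° − 28·1.901 = 63.7; c'Δl = 18.44; W sinα = 4.3
Slice 3: Δl = 2.6/cos10.8° = 2.647 m; N'_3 = 220·cos10.8° − 12·2.647 = 184.3; c'Δl = 25.67; W sinα = 41.2
Slice 4: Δl = 2.1/cos20.2° = 2.238 m; N'_4 = 150·cos20.2° − 22·2.238 = 91.5; c'Δl = 21.71; W sinα = 51.8
Slice 5: Δl = 2.4/cos29.8° = 2.766 m; N'_5 = 120·cos29.8° − 19·2.766 = 51.6; c'Δl = 26.83; W sinα = 59.6
Slice 6: Δl = 2.0/cos40.1° = 2.615 m; N'_6 = 37·cos40.1° − 9·2.615 = 4.8; c'Δl = 25.36; W sinα = 23.8
Σc'Δl = 146.4 kN/m; ΣN' = 451.8 kN/m; ΣW sinα = 171.6 kN/m
Resisting = 146.4 + 451.8·tan28.3° = 146.4 + 243.3 = 389.6 kN/m
FS = 389.6 / 171.6 = 2.270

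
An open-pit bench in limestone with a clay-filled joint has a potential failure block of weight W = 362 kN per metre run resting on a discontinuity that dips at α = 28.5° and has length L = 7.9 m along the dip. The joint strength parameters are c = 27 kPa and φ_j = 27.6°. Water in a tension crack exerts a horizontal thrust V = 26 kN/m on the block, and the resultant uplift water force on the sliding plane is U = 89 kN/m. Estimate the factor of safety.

Resolving the block weight along and normal to the plane and applying the Mohr–Coulomb strength on the joint:
N' = W cosα − U − V sinα = 362·cos28.5° − 89 − 26·sin28.5° = 216.7 kN/m
Driving force T = W sinα + V cosα = 362·sin28.5° + 26·cos28.5° = 195.6 kN/m
Resisting force R = c·L + N'·tanφ_j = 27·7.9 + 216.7·tan27.6° = 213.3 + 113.3 = 326.6 kN/m
FS = R / T = 326.6 / 195.6 = 1.670

FS = 1.67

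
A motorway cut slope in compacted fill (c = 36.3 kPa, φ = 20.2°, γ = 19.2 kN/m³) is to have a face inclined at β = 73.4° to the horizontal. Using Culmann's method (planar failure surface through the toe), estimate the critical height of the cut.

H_c = 16.96 m

Culmann's analysis gives the critical failure plane at α_cr = (β + φ)/2 = (73.4 + 20.2)/2 = 46.8°, and the critical height
H_c = (4c/γ) · sinβ cosφ / [1 − cos(β − φ)]
    = (4·36.3/19.2) · sin73.4°·cos20.2° / [1 − cos(53.2°)]
    = 7.562 · 0.9583·0.9385 / [1 − 0.5990]
    = 7.562 · 0.8994 / 0.4010
    = 16.96 m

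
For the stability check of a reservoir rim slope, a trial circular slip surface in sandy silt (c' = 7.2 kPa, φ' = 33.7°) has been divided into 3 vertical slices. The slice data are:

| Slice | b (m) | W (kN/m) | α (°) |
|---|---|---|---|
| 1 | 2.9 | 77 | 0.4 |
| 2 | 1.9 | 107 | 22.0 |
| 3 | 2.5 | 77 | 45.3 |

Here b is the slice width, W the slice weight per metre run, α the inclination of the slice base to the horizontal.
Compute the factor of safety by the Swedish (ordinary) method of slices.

Ordinary method of slices: FS = Σ[c'·Δl_i + (W_i cosα_i)·tanφ'] / Σ W_i sinα_i, with Δl_i = b_i / cosα_i.
Slice 1: Δl = 2.9/cos0.4° = 2.900 m; N'_1 = 77·cos0.4° = 77.0; c'Δl = 20.88; W sinα = 0.5
Slice 2: Δl = 1.9/cos22.0° = 2.049 m; N'_2 = 107·cos22.0° = 99.2; c'Δl = 14.75; W sinα = 40.1
Slice 3: Δl = 2.5/cos45.3° = 3.554 m; N'_3 = 77·cos45.3° = 54.2; c'Δl = 25.59; W sinα = 54.7
Σc'Δl = 61.2 kN/m; ΣN' = 230.4 kN/m; ΣW sinα = 95.4 kN/m
Resisting = 61.2 + 230.4·tan33.7° = 61.2 + 153.6 = 214.9 kN/m
FS = 214.9 / 95.4 = 2.253

FS = 2.25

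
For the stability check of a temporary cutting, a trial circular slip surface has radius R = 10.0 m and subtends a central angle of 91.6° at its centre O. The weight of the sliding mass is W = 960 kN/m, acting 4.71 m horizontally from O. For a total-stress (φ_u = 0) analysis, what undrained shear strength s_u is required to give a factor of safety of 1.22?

s_u = 34.5 kPa

FS = s_u·L_a·R / (W·d), so s_u = FS·W·d / (L_a·R).
Arc length L_a = R·θ = 10.0·(91.6°·π/180) = 10.0·1.5987 = 15.99 m
s_u = 1.22·960·4.71 / (15.99·10.0) = 5516.4 / 159.87 = 34.50 kPa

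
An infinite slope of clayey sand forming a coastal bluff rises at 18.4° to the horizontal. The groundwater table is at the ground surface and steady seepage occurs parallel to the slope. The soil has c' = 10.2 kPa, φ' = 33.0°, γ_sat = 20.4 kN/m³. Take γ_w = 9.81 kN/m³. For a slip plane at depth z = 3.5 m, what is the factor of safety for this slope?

FS = 1.49

With seepage parallel to the slope and the water table at the surface, the effective normal stress on the slip plane uses the buoyant unit weight γ' = γ_sat − γ_w while the driving shear stress uses γ_sat:
FS = [c' + γ' z cos²β tanφ'] / [γ_sat z sinβ cosβ]
γ' = 20.4 − 9.81 = 10.59 kN/m³
Numerator = 10.2 + 10.59·3.5·cos²18.4°·tan33.0° = 10.2 + 10.59·3.5·0.9004·0.6494 = 31.872 kPa
Denominator = 20.4·3.5·sin18.4°·cos18.4° = 20.4·3.5·0.3156·0.9489 = 21.385 kPa
FS = 31.872 / 21.385 = 1.490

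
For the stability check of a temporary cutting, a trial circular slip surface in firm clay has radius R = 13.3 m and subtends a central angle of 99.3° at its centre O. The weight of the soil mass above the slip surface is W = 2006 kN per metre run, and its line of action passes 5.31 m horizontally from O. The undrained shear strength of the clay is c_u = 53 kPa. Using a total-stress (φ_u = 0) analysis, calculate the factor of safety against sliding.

FS = 1.53

Taking moments about the centre O, the resisting moment is provided by the undrained shear strength acting along the arc:
Arc length L_a = R·θ = 13.3·(99.3°·π/180) = 13.3·1.7331 = 23.05 m
M_R = c_u·L_a·R = 53·23.05·13.3 = 16248.2 kN·m/m
M_D = W·d = 2006·5.31 = 10651.9 kN·m/m
FS = M_R / M_D = 16248.2 / 10651.9 = 1.525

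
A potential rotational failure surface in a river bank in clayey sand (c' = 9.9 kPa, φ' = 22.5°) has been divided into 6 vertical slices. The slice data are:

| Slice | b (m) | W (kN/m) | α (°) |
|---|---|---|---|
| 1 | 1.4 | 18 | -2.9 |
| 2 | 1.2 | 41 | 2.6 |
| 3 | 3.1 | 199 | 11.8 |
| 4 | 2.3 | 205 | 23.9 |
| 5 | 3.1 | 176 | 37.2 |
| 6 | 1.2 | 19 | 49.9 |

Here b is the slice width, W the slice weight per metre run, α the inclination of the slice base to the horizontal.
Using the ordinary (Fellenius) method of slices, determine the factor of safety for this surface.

Ordinary method of slices: FS = Σ[c'·Δl_i + (W_i cosα_i)·tanφ'] / Σ W_i sinα_i, with Δl_i = b_i / cosα_i.
Slice 1: Δl = 1.4/cos(-2.9°) = 1.402 m; N'_1 = 18·cos(-2.9°) = 18.0; c'Δl = 13.88; W sinα = -0.9
Slice 2: Δl = 1.2/cos2.6° = 1.201 m; N'_2 = 41·cos2.6° = 41.0; c'Δl = 11.89; W sinα = 1.9
Slice 3: Δl = 3.1/cos11.8° = 3.167 m; N'_3 = 199·cos11.8° = 194.8; c'Δl = 31.35; W sinα = 40.7
Slice 4: Δl = 2.3/cos23.9° = 2.516 m; N'_4 = 205·cos23.9° = 187.4; c'Δl = 24.91; W sinα = 83.1
Slice 5: Δl = 3.1/cos37.2° = 3.892 m; N'_5 = 176·cos37.2° = 140.2; c'Δl = 38.53; W sinα = 106.4
Slice 6: Δl = 1.2/cos49.9° = 1.863 m; N'_6 = 19·cos49.9° = 12.2; c'Δl = 18.44; W sinα = 14.5
Σc'Δl = 139.0 kN/m; ΣN' = 593.6 kN/m; ΣW sinα = 245.6 kN/m
Resisting = 139.0 + 593.6·tan22.5° = 139.0 + 245.9 = 384.9 kN/m
FS = 384.9 / 245.6 = 1.567

FS = 1.57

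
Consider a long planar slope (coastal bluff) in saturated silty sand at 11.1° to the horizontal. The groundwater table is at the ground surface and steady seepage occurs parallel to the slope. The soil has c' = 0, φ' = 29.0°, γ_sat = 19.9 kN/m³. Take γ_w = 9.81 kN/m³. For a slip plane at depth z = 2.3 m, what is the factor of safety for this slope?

With seepage parallel to the slope and the water table at the surface, the effective normal stress on the slip plane uses the buoyant unit weight γ' = γ_sat − γ_w while the driving shear stress uses γ_sat:
FS = [c' + γ' z cos²β tanφ'] / [γ_sat z sinβ cosβ]
(For c' = 0 this reduces to FS = (γ'/γ_sat)·tanφ'/tanβ.)
γ' = 19.9 − 9.81 = 10.09 kN/m³
Numerator = 0.0 + 10.09·2.3·cos²11.1°·tan29.0° = 0.0 + 10.09·2.3·0.9629·0.5543 = 12.387 kPa
Denominator = 19.9·2.3·sin11.1°·cos11.1° = 19.9·2.3·0.1925·0.9813 = 8.647 kPa
FS = 12.387 / 8.647 = 1.433

FS = 1.43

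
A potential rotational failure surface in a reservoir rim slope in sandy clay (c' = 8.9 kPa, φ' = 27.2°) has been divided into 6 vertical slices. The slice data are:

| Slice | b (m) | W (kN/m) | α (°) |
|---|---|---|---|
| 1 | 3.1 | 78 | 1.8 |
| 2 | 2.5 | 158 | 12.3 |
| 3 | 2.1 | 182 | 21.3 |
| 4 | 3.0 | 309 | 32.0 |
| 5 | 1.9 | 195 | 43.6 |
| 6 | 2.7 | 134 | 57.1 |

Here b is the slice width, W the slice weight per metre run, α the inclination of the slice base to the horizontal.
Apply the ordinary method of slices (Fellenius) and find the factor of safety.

FS = 1.21

Ordinary method of slices: FS = Σ[c'·Δl_i + (W_i cosα_i)·tanφ'] / Σ W_i sinα_i, with Δl_i = b_i / cosα_i.
Slice 1: Δl = 3.1/cos1.8° = 3.102 m; N'_1 = 78·cos1.8° = 78.0; c'Δl = 27.60; W sinα = 2.5
Slice 2: Δl = 2.5/cos12.3° = 2.559 m; N'_2 = 158·cos12.3° = 154.4; c'Δl = 22.77; W sinα = 33.7
Slice 3: Δl = 2.1/cos21.3° = 2.254 m; N'_3 = 182·cos21.3° = 169.6; c'Δl = 20.06; W sinα = 66.1
Slice 4: Δl = 3.0/cos32.0° = 3.538 m; N'_4 = 309·cos32.0° = 262.0; c'Δl = 31.48; W sinα = 163.7
Slice 5: Δl = 1.9/cos43.6° = 2.624 m; N'_5 = 195·cos43.6° = 141.2; c'Δl = 23.35; W sinα = 134.5
Slice 6: Δl = 2.7/cos57.1° = 4.971 m; N'_6 = 134·cos57.1° = 72.8; c'Δl = 44.24; W sinα = 112.5
Σc'Δl = 169.5 kN/m; ΣN' = 877.9 kN/m; ΣW sinα = 513.0 kN/m
Resisting = 169.5 + 877.9·tan27.2° = 169.5 + 451.2 = 620.7 kN/m
FS = 620.7 / 513.0 = 1.210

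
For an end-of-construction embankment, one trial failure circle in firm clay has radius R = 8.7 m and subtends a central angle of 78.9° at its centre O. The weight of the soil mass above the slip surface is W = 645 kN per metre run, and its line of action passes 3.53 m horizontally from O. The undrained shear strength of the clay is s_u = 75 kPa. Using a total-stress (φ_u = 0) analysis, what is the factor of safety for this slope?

Taking moments about the centre O, the resisting moment is provided by the undrained shear strength acting along the arc:
Arc length L_a = R·θ = 8.7·(78.9°·π/180) = 8.7·1.3771 = 11.98 m
M_R = s_u·L_a·R = 75·11.98·8.7 = 7817.3 kN·m/m
M_D = W·d = 645·3.53 = 2276.8 kN·m/m
FS = M_R / M_D = 7817.3 / 2276.8 = 3.433

FS = 3.43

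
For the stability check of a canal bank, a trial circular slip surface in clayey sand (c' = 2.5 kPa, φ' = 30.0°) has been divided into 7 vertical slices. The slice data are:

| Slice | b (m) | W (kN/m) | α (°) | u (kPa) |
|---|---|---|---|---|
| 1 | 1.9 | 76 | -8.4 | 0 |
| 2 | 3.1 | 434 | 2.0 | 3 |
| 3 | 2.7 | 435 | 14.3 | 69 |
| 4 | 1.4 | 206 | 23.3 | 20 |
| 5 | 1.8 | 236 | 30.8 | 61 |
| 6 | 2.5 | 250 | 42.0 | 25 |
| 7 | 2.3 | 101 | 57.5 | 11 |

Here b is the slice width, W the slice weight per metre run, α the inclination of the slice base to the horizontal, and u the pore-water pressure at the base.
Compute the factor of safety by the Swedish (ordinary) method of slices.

FS = 1.18

Ordinary method of slices: FS = Σ[c'·Δl_i + (W_i cosα_i − u_i·Δl_i)·tanφ'] / Σ W_i sinα_i, with Δl_i = b_i / cosα_i.
Slice 1: Δl = 1.9/cos(-8.4°) = 1.921 m; N'_1 = 76·cos(-8.4°) − 0·1.921 = 75.2; c'Δl = 4.80; W sinα = -11.1
Slice 2: Δl = 3.1/cos2.0° = 3.102 m; N'_2 = 434·cos2.0° − 3·3.102 = 424.4; c'Δl = 7.75; W sinα = 15.1
Slice 3: Δl = 2.7/cos14.3° = 2.786 m; N'_3 = 435·cos14.3° − 69·2.786 = 229.3; c'Δl = 6.97; W sinα = 107.4
Slice 4: Δl = 1.4/cos23.3° = 1.524 m; N'_4 = 206·cos23.3° − 20·1.524 = 158.7; c'Δl = 3.81; W sinα = 81.5
Slice 5: Δl = 1.8/cos30.8° = 2.096 m; N'_5 = 236·cos30.8° − 61·2.096 = 74.9; c'Δl = 5.24; W sinα = 120.8
Slice 6: Δl = 2.5/cos42.0° = 3.364 m; N'_6 = 250·cos42.0° − 25·3.364 = 101.7; c'Δl = 8.41; W sinα = 167.3
Slice 7: Δl = 2.3/cos57.5° = 4.281 m; N'_7 = 101·cos57.5° − 11·4.281 = 7.2; c'Δl = 10.70; W sinα = 85.2
Σc'Δl = 47.7 kN/m; ΣN' = 1071.3 kN/m; ΣW sinα = 566.3 kN/m
Resisting = 47.7 + 1071.3·tan30.0° = 47.7 + 618.5 = 666.2 kN/m
FS = 666.2 / 566.3 = 1.176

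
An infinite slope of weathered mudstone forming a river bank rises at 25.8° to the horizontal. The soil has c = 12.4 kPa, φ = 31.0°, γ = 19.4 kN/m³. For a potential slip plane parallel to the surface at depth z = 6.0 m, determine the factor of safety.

FS = 1.51

For an infinite slope with a slip plane parallel to the surface (no pore pressure): FS = [c + γz cos²β tanφ] / [γz sinβ cosβ].
γz = 19.4·6.0 = 116.40 kN/m²
Numerator = 12.4 + 116.40·cos²25.8°·tan31.0° = 12.4 + 116.40·0.8106·0.6009 = 69.092 kPa
Denominator = 116.40·sin25.8°·cos25.8° = 116.40·0.4352·0.9003 = 45.611 kPa
FS = 69.092 / 45.611 = 1.515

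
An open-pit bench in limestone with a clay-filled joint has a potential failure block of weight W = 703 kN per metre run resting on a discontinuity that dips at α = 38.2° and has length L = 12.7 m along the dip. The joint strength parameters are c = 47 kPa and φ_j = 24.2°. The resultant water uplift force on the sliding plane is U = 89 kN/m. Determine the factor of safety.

Resolving the block weight along and normal to the plane and applying the Mohr–Coulomb strength on the joint:
N' = W cosα − U = 703·cos38.2° − 89 = 463.5 kN/m
Driving force T = W sinα = 703·sin38.2° = 434.7 kN/m
Resisting force R = c·L + N'·tanφ_j = 47·12.7 + 463.5·tan24.2° = 596.9 + 208.3 = 805.2 kN/m
FS = R / T = 805.2 / 434.7 = 1.852

FS = 1.85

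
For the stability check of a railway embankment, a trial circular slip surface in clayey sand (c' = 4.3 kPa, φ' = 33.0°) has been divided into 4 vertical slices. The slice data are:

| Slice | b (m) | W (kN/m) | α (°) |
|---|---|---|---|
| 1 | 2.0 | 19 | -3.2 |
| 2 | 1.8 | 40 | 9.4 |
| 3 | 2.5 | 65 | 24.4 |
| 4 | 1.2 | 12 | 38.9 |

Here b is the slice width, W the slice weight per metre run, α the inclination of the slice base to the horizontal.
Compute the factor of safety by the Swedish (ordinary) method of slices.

Ordinary method of slices: FS = Σ[c'·Δl_i + (W_i cosα_i)·tanφ'] / Σ W_i sinα_i, with Δl_i = b_i / cosα_i.
Slice 1: Δl = 2.0/cos(-3.2°) = 2.003 m; N'_1 = 19·cos(-3.2°) = 19.0; c'Δl = 8.61; W sinα = -1.1
Slice 2: Δl = 1.8/cos9.4° = 1.824 m; N'_2 = 40·cos9.4° = 39.5; c'Δl = 7.85; W sinα = 6.5
Slice 3: Δl = 2.5/cos24.4° = 2.745 m; N'_3 = 65·cos24.4° = 59.2; c'Δl = 11.80; W sinα = 26.9
Slice 4: Δl = 1.2/cos38.9° = 1.542 m; N'_4 = 12·cos38.9° = 9.3; c'Δl = 6.63; W sinα = 7.5
Σc'Δl = 34.9 kN/m; ΣN' = 127.0 kN/m; ΣW sinα = 39.9 kN/m
Resisting = 34.9 + 127.0·tan33.0° = 34.9 + 82.5 = 117.3 kN/m
FS = 117.3 / 39.9 = 2.944

FS = 2.94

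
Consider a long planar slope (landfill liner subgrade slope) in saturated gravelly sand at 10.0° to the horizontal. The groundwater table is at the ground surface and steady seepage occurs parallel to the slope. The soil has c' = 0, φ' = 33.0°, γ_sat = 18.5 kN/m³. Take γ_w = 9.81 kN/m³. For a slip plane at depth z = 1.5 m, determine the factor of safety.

With seepage parallel to the slope and the water table at the surface, the effective normal stress on the slip plane uses the buoyant unit weight γ' = γ_sat − γ_w while the driving shear stress uses γ_sat:
FS = [c' + γ' z cos²β tanφ'] / [γ_sat z sinβ cosβ]
(For c' = 0 this reduces to FS = (γ'/γ_sat)·tanφ'/tanβ.)
γ' = 18.5 − 9.81 = 8.69 kN/m³
Numerator = 0.0 + 8.69·1.5·cos²10.0°·tan33.0° = 0.0 + 8.69·1.5·0.9698·0.6494 = 8.210 kPa
Denominator = 18.5·1.5·sin10.0°·cos10.0° = 18.5·1.5·0.1736·0.9848 = 4.746 kPa
FS = 8.210 / 4.746 = 1.730

FS = 1.73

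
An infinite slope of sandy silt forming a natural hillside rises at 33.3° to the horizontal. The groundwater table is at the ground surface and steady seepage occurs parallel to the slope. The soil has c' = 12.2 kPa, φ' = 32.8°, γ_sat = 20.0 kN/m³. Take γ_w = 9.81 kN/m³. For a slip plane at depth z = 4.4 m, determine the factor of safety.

FS = 0.80

With seepage parallel to the slope and the water table at the surface, the effective normal stress on the slip plane uses the buoyant unit weight γ' = γ_sat − γ_w while the driving shear stress uses γ_sat:
FS = [c' + γ' z cos²β tanφ'] / [γ_sat z sinβ cosβ]
γ' = 20.0 − 9.81 = 10.19 kN/m³
Numerator = 12.2 + 10.19·4.4·cos²33.3°·tan32.8° = 12.2 + 10.19·4.4·0.6986·0.6445 = 32.385 kPa
Denominator = 20.0·4.4·sin33.3°·cos33.3° = 20.0·4.4·0.5490·0.8358 = 40.381 kPa
FS = 32.385 / 40.381 = 0.802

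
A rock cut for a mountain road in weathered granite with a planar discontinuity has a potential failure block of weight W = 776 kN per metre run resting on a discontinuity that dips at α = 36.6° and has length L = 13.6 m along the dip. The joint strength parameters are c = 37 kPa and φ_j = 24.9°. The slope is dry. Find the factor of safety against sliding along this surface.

Resolving the block weight along and normal to the plane and applying the Mohr–Coulomb strength on the joint:
N' = W cosα = 776·cos36.6° = 623.0 kN/m
Driving force T = W sinα = 776·sin36.6° = 462.7 kN/m
Resisting force R = c·L + N'·tanφ_j = 37·13.6 + 623.0·tan24.9° = 503.2 + 289.2 = 792.4 kN/m
FS = R / T = 792.4 / 462.7 = 1.713

FS = 1.71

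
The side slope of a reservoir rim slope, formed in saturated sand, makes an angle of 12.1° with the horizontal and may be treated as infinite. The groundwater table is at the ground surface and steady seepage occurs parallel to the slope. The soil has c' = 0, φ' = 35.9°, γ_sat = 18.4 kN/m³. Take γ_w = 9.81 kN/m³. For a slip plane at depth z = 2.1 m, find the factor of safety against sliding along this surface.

With seepage parallel to the slope and the water table at the surface, the effective normal stress on the slip plane uses the buoyant unit weight γ' = γ_sat − γ_w while the driving shear stress uses γ_sat:
FS = [c' + γ' z cos²β tanφ'] / [γ_sat z sinβ cosβ]
(For c' = 0 this reduces to FS = (γ'/γ_sat)·tanφ'/tanβ.)
γ' = 18.4 − 9.81 = 8.59 kN/m³
Numerator = 0.0 + 8.59·2.1·cos²12.1°·tan35.9° = 0.0 + 8.59·2.1·0.9561·0.7239 = 12.484 kPa
Denominator = 18.4·2.1·sin12.1°·cos12.1° = 18.4·2.1·0.2096·0.9778 = 7.920 kPa
FS = 12.484 / 7.920 = 1.576

FS = 1.58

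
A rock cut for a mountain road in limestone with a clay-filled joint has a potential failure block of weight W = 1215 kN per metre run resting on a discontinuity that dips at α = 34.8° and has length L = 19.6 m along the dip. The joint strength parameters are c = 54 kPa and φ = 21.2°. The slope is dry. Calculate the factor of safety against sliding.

Resolving the block weight along and normal to the plane and applying the Mohr–Coulomb strength on the joint:
N' = W cosα = 1215·cos34.8° = 997.7 kN/m
Driving force T = W sinα = 1215·sin34.8° = 693.4 kN/m
Resisting force R = c·L + N'·tanφ = 54·19.6 + 997.7·tan21.2° = 1058.4 + 387.0 = 1445.4 kN/m
FS = R / T = 1445.4 / 693.4 = 2.084

FS = 2.08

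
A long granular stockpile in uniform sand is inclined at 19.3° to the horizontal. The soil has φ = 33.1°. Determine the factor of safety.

FS = 1.86

For a dry cohesionless infinite slope the factor of safety is FS = tanφ / tanβ.
FS = tan33.1° / tan19.3° = 0.6519 / 0.3502 = 1.862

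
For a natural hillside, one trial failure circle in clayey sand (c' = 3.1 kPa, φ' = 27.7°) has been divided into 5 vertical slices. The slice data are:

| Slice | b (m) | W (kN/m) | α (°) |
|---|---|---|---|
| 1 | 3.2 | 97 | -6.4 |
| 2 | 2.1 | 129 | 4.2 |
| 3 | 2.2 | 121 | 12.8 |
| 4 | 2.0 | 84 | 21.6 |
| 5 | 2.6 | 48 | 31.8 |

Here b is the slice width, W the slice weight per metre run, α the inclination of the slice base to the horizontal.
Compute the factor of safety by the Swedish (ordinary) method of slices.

Ordinary method of slices: FS = Σ[c'·Δl_i + (W_i cosα_i)·tanφ'] / Σ W_i sinα_i, with Δl_i = b_i / cosα_i.
Slice 1: Δl = 3.2/cos(-6.4°) = 3.220 m; N'_1 = 97·cos(-6.4°) = 96.4; c'Δl = 9.98; W sinα = -10.8
Slice 2: Δl = 2.1/cos4.2° = 2.106 m; N'_2 = 129·cos4.2° = 128.7; c'Δl = 6.53; W sinα = 9.4
Slice 3: Δl = 2.2/cos12.8° = 2.256 m; N'_3 = 121·cos12.8° = 118.0; c'Δl = 6.99; W sinα = 26.8
Slice 4: Δl = 2.0/cos21.6° = 2.151 m; N'_4 = 84·cos21.6° = 78.1; c'Δl = 6.67; W sinα = 30.9
Slice 5: Δl = 2.6/cos31.8° = 3.059 m; N'_5 = 48·cos31.8° = 40.8; c'Δl = 9.48; W sinα = 25.3
Σc'Δl = 39.7 kN/m; ΣN' = 461.9 kN/m; ΣW sinα = 81.7 kN/m
Resisting = 39.7 + 461.9·tan27.7° = 39.7 + 242.5 = 282.2 kN/m
FS = 282.2 / 81.7 = 3.456

FS = 3.46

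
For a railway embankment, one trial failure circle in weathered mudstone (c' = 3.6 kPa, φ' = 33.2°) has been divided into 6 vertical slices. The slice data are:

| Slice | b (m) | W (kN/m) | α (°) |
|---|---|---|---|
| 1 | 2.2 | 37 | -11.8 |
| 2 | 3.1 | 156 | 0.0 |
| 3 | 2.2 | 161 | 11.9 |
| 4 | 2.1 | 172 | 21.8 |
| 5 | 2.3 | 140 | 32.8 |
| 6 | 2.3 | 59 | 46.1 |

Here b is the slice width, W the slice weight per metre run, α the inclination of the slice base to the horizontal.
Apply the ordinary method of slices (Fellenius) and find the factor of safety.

FS = 2.38

Ordinary method of slices: FS = Σ[c'·Δl_i + (W_i cosα_i)·tanφ'] / Σ W_i sinα_i, with Δl_i = b_i / cosα_i.
Slice 1: Δl = 2.2/cos(-11.8°) = 2.247 m; N'_1 = 37·cos(-11.8°) = 36.2; c'Δl = 8.09; W sinα = -7.6
Slice 2: Δl = 3.1/cos0.0° = 3.100 m; N'_2 = 156·cos0.0° = 156.0; c'Δl = 11.16; W sinα = 0.0
Slice 3: Δl = 2.2/cos11.9° = 2.248 m; N'_3 = 161·cos11.9° = 157.5; c'Δl = 8.09; W sinα = 33.2
Slice 4: Δl = 2.1/cos21.8° = 2.262 m; N'_4 = 172·cos21.8° = 159.7; c'Δl = 8.14; W sinα = 63.9
Slice 5: Δl = 2.3/cos32.8° = 2.736 m; N'_5 = 140·cos32.8° = 117.7; c'Δl = 9.85; W sinα = 75.8
Slice 6: Δl = 2.3/cos46.1° = 3.317 m; N'_6 = 59·cos46.1° = 40.9; c'Δl = 11.94; W sinα = 42.5
Σc'Δl = 57.3 kN/m; ΣN' = 668.0 kN/m; ΣW sinα = 207.9 kN/m
Resisting = 57.3 + 668.0·tan33.2° = 57.3 + 437.2 = 494.4 kN/m
FS = 494.4 / 207.9 = 2.379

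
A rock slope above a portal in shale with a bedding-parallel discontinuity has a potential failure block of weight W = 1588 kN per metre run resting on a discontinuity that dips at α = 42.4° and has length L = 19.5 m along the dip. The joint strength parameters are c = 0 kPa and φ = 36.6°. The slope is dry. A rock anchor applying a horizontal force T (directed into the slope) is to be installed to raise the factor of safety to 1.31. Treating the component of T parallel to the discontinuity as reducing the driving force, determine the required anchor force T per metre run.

Resolving forces along and normal to the sliding plane, with the horizontal anchor force T adding T·sinα to the effective normal force and T·cosα acting up the plane against the driving force:
FS = [cL + (W cosα + T sinα) tanφ] / [W sinα − T cosα]
Without the anchor: N' = 1172.7 kN/m, driving T_d = 1070.8 kN/m, resisting R = 0·19.5 + 1172.7·tan36.6° = 870.9 kN/m, FS = 0.81.
Setting FS = 1.31 and solving for T:
1.31·(1070.8 − T cos42.4°) = 870.9 + T sin42.4°·tan36.6°
T·(sin42.4°·tan36.6° + 1.31·cos42.4°) = 1.31·1070.8 − 870.9
T·(0.6743·0.7427 + 1.31·0.7385) = 1402.7 − 870.9 = 531.8
T·1.4682 = 531.8
T = 362.2 kN/m

T = 362 kN/m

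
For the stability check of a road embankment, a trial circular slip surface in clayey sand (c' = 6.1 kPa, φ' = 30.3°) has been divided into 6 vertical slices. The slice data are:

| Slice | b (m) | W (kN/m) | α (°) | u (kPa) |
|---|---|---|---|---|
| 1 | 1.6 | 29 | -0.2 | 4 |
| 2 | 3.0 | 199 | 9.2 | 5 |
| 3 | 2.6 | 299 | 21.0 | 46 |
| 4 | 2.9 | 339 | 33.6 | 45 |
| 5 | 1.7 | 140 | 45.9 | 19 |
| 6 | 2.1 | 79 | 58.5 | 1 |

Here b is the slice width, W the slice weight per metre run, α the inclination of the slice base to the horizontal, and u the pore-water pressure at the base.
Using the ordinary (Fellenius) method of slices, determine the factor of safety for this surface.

FS = 0.89

Ordinary method of slices: FS = Σ[c'·Δl_i + (W_i cosα_i − u_i·Δl_i)·tanφ'] / Σ W_i sinα_i, with Δl_i = b_i / cosα_i.
Slice 1: Δl = 1.6/cos(-0.2°) = 1.600 m; N'_1 = 29·cos(-0.2°) − 4·1.600 = 22.6; c'Δl = 9.76; W sinα = -0.1
Slice 2: Δl = 3.0/cos9.2° = 3.039 m; N'_2 = 199·cos9.2° − 5·3.039 = 181.2; c'Δl = 18.54; W sinα = 31.8
Slice 3: Δl = 2.6/cos21.0° = 2.785 m; N'_3 = 299·cos21.0° − 46·2.785 = 151.0; c'Δl = 16.99; W sinα = 107.2
Slice 4: Δl = 2.9/cos33.6° = 3.482 m; N'_4 = 339·cos33.6° − 45·3.482 = 125.7; c'Δl = 21.24; W sinα = 187.6
Slice 5: Δl = 1.7/cos45.9° = 2.443 m; N'_5 = 140·cos45.9° − 19·2.443 = 51.0; c'Δl = 14.90; W sinα = 100.5
Slice 6: Δl = 2.1/cos58.5° = 4.019 m; N'_6 = 79·cos58.5° − 1·4.019 = 37.3; c'Δl = 24.52; W sinα = 67.4
Σc'Δl = 105.9 kN/m; ΣN' = 568.8 kN/m; ΣW sinα = 494.4 kN/m
Resisting = 105.9 + 568.8·tan30.3° = 105.9 + 332.4 = 438.3 kN/m
FS = 438.3 / 494.4 = 0.887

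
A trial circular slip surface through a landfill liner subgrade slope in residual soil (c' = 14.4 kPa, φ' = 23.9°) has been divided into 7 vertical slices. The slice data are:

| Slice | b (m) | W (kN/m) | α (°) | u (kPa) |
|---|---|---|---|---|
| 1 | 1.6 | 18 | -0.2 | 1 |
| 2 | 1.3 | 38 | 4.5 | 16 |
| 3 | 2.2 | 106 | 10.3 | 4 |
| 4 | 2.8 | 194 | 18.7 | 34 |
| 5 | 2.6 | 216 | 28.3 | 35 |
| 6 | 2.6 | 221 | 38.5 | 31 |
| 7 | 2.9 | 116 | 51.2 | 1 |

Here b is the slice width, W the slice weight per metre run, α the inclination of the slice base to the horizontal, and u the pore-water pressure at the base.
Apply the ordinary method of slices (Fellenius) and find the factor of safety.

Ordinary method of slices: FS = Σ[c'·Δl_i + (W_i cosα_i − u_i·Δl_i)·tanφ'] / Σ W_i sinα_i, with Δl_i = b_i / cosα_i.
Slice 1: Δl = 1.6/cos(-0.2°) = 1.600 m; N'_1 = 18·cos(-0.2°) − 1·1.600 = 16.4; c'Δl = 23.04; W sinα = -0.1
Slice 2: Δl = 1.3/cos4.5° = 1.304 m; N'_2 = 38·cos4.5° − 16·1.304 = 17.0; c'Δl = 18.78; W sinα = 3.0
Slice 3: Δl = 2.2/cos10.3° = 2.236 m; N'_3 = 106·cos10.3° − 4·2.236 = 95.3; c'Δl = 32.20; W sinα = 19.0
Slice 4: Δl = 2.8/cos18.7° = 2.956 m; N'_4 = 194·cos18.7° − 34·2.956 = 83.3; c'Δl = 42.57; W sinα = 62.2
Slice 5: Δl = 2.6/cos28.3° = 2.953 m; N'_5 = 216·cos28.3° − 35·2.953 = 86.8; c'Δl = 42.52; W sinα = 102.4
Slice 6: Δl = 2.6/cos38.5° = 3.322 m; N'_6 = 221·cos38.5° − 31·3.322 = 70.0; c'Δl = 47.84; W sinα = 137.6
Slice 7: Δl = 2.9/cos51.2° = 4.628 m; N'_7 = 116·cos51.2° − 1·4.628 = 68.1; c'Δl = 66.64; W sinα = 90.4
Σc'Δl = 273.6 kN/m; ΣN' = 436.9 kN/m; ΣW sinα = 414.5 kN/m
Resisting = 273.6 + 436.9·tan23.9° = 273.6 + 193.6 = 467.2 kN/m
FS = 467.2 / 414.5 = 1.127

FS = 1.13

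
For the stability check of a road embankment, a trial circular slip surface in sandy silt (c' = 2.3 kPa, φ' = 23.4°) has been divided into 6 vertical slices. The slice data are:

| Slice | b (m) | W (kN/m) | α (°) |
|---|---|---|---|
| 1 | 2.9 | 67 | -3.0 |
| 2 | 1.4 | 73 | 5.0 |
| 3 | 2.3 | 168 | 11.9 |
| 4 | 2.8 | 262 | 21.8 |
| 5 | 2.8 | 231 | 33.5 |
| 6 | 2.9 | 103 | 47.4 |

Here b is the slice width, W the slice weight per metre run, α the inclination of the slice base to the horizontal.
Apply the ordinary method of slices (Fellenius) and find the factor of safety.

Ordinary method of slices: FS = Σ[c'·Δl_i + (W_i cosα_i)·tanφ'] / Σ W_i sinα_i, with Δl_i = b_i / cosα_i.
Slice 1: Δl = 2.9/cos(-3.0°) = 2.904 m; N'_1 = 67·cos(-3.0°) = 66.9; c'Δl = 6.68; W sinα = -3.5
Slice 2: Δl = 1.4/cos5.0° = 1.405 m; N'_2 = 73·cos5.0° = 72.7; c'Δl = 3.23; W sinα = 6.4
Slice 3: Δl = 2.3/cos11.9° = 2.351 m; N'_3 = 168·cos11.9° = 164.4; c'Δl = 5.41; W sinα = 34.6
Slice 4: Δl = 2.8/cos21.8° = 3.016 m; N'_4 = 262·cos21.8° = 243.3; c'Δl = 6.94; W sinα = 97.3
Slice 5: Δl = 2.8/cos33.5° = 3.358 m; N'_5 = 231·cos33.5° = 192.6; c'Δl = 7.72; W sinα = 127.5
Slice 6: Δl = 2.9/cos47.4° = 4.284 m; N'_6 = 103·cos47.4° = 69.7; c'Δl = 9.85; W sinα = 75.8
Σc'Δl = 39.8 kN/m; ΣN' = 809.6 kN/m; ΣW sinα = 338.1 kN/m
Resisting = 39.8 + 809.6·tan23.4° = 39.8 + 350.4 = 390.2 kN/m
FS = 390.2 / 338.1 = 1.154

FS = 1.15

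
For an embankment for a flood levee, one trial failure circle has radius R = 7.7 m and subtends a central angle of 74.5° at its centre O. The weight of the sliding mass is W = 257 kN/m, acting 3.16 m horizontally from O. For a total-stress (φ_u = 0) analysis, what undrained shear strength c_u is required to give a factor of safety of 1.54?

c_u = 16.2 kPa

FS = c_u·L_a·R / (W·d), so c_u = FS·W·d / (L_a·R).
Arc length L_a = R·θ = 7.7·(74.5°·π/180) = 7.7·1.3003 = 10.01 m
c_u = 1.54·257·3.16 / (10.01·7.7) = 1250.7 / 77.09 = 16.22 kPa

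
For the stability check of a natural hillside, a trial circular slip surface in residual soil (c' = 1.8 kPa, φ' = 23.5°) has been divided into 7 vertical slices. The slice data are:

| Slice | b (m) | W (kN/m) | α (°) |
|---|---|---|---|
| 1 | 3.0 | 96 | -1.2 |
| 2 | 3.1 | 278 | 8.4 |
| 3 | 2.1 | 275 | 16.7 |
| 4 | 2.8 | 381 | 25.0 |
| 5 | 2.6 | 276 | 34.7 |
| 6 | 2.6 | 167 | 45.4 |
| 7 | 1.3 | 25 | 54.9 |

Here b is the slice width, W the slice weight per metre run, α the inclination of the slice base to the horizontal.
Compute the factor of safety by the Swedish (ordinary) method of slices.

Ordinary method of slices: FS = Σ[c'·Δl_i + (W_i cosα_i)·tanφ'] / Σ W_i sinα_i, with Δl_i = b_i / cosα_i.
Slice 1: Δl = 3.0/cos(-1.2°) = 3.001 m; N'_1 = 96·cos(-1.2°) = 96.0; c'Δl = 5.40; W sinα = -2.0
Slice 2: Δl = 3.1/cos8.4° = 3.134 m; N'_2 = 278·cos8.4° = 275.0; c'Δl = 5.64; W sinα = 40.6
Slice 3: Δl = 2.1/cos16.7° = 2.192 m; N'_3 = 275·cos16.7° = 263.4; c'Δl = 3.95; W sinα = 79.0
Slice 4: Δl = 2.8/cos25.0° = 3.089 m; N'_4 = 381·cos25.0° = 345.3; c'Δl = 5.56; W sinα = 161.0
Slice 5: Δl = 2.6/cos34.7° = 3.162 m; N'_5 = 276·cos34.7° = 226.9; c'Δl = 5.69; W sinα = 157.1
Slice 6: Δl = 2.6/cos45.4° = 3.703 m; N'_6 = 167·cos45.4° = 117.3; c'Δl = 6.67; W sinα = 118.9
Slice 7: Δl = 1.3/cos54.9° = 2.261 m; N'_7 = 25·cos54.9° = 14.4; c'Δl = 4.07; W sinα = 20.5
Σc'Δl = 37.0 kN/m; ΣN' = 1338.2 kN/m; ΣW sinα = 575.1 kN/m
Resisting = 37.0 + 1338.2·tan23.5° = 37.0 + 581.9 = 618.9 kN/m
FS = 618.9 / 575.1 = 1.076

FS = 1.08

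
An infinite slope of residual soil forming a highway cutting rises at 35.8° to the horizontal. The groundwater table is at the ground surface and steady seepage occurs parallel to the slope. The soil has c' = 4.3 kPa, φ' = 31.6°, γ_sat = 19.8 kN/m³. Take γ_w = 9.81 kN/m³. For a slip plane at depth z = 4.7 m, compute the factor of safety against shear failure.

With seepage parallel to the slope and the water table at the surface, the effective normal stress on the slip plane uses the buoyant unit weight γ' = γ_sat − γ_w while the driving shear stress uses γ_sat:
FS = [c' + γ' z cos²β tanφ'] / [γ_sat z sinβ cosβ]
γ' = 19.8 − 9.81 = 9.99 kN/m³
Numerator = 4.3 + 9.99·4.7·cos²35.8°·tan31.6° = 4.3 + 9.99·4.7·0.6578·0.6152 = 23.302 kPa
Denominator = 19.8·4.7·sin35.8°·cos35.8° = 19.8·4.7·0.5850·0.8111 = 44.151 kPa
FS = 23.302 / 44.151 = 0.528

FS = 0.53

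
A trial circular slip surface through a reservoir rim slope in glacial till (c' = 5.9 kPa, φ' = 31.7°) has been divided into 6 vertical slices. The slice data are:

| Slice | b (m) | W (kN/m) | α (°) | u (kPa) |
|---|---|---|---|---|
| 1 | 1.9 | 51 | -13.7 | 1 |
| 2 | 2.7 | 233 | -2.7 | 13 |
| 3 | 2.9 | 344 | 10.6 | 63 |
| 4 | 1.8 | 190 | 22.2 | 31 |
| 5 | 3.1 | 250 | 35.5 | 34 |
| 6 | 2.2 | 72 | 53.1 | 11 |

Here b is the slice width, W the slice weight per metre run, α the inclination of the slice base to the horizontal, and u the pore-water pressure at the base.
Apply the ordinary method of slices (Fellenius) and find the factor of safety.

Ordinary method of slices: FS = Σ[c'·Δl_i + (W_i cosα_i − u_i·Δl_i)·tanφ'] / Σ W_i sinα_i, with Δl_i = b_i / cosα_i.
Slice 1: Δl = 1.9/cos(-13.7°) = 1.956 m; N'_1 = 51·cos(-13.7°) − 1·1.956 = 47.6; c'Δl = 11.54; W sinα = -12.1
Slice 2: Δl = 2.7/cos(-2.7°) = 2.703 m; N'_2 = 233·cos(-2.7°) − 13·2.703 = 197.6; c'Δl = 15.95; W sinα = -11.0
Slice 3: Δl = 2.9/cos10.6° = 2.950 m; N'_3 = 344·cos10.6° − 63·2.950 = 152.3; c'Δl = 17.41; W sinα = 63.3
Slice 4: Δl = 1.8/cos22.2° = 1.944 m; N'_4 = 190·cos22.2° − 31·1.944 = 115.6; c'Δl = 11.47; W sinα = 71.8
Slice 5: Δl = 3.1/cos35.5° = 3.808 m; N'_5 = 250·cos35.5° − 34·3.808 = 74.1; c'Δl = 22.47; W sinα = 145.2
Slice 6: Δl = 2.2/cos53.1° = 3.664 m; N'_6 = 72·cos53.1° − 11·3.664 = 2.9; c'Δl = 21.62; W sinα = 57.6
Σc'Δl = 100.4 kN/m; ΣN' = 590.1 kN/m; ΣW sinα = 314.8 kN/m
Resisting = 100.4 + 590.1·tan31.7° = 100.4 + 364.4 = 464.9 kN/m
FS = 464.9 / 314.8 = 1.477

FS = 1.48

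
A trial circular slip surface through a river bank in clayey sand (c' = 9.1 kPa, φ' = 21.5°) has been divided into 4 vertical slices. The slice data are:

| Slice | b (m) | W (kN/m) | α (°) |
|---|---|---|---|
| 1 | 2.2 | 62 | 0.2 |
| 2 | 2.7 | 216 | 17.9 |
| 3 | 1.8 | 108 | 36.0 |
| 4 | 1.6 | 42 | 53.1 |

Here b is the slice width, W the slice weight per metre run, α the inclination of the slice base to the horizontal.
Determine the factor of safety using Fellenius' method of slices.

FS = 1.47

Ordinary method of slices: FS = Σ[c'·Δl_i + (W_i cosα_i)·tanφ'] / Σ W_i sinα_i, with Δl_i = b_i / cosα_i.
Slice 1: Δl = 2.2/cos0.2° = 2.200 m; N'_1 = 62·cos0.2° = 62.0; c'Δl = 20.02; W sinα = 0.2
Slice 2: Δl = 2.7/cos17.9° = 2.837 m; N'_2 = 216·cos17.9° = 205.5; c'Δl = 25.82; W sinα = 66.4
Slice 3: Δl = 1.8/cos36.0° = 2.225 m; N'_3 = 108·cos36.0° = 87.4; c'Δl = 20.25; W sinα = 63.5
Slice 4: Δl = 1.6/cos53.1° = 2.665 m; N'_4 = 42·cos53.1° = 25.2; c'Δl = 24.25; W sinα = 33.6
Σc'Δl = 90.3 kN/m; ΣN' = 380.1 kN/m; ΣW sinα = 163.7 kN/m
Resisting = 90.3 + 380.1·tan21.5° = 90.3 + 149.7 = 240.1 kN/m
FS = 240.1 / 163.7 = 1.467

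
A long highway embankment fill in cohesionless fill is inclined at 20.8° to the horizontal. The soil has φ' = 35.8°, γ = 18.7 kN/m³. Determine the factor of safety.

FS = 1.90

For a dry cohesionless infinite slope the factor of safety is FS = tanφ' / tanβ.
FS = tan35.8° / tan20.8° = 0.7212 / 0.3799 = 1.899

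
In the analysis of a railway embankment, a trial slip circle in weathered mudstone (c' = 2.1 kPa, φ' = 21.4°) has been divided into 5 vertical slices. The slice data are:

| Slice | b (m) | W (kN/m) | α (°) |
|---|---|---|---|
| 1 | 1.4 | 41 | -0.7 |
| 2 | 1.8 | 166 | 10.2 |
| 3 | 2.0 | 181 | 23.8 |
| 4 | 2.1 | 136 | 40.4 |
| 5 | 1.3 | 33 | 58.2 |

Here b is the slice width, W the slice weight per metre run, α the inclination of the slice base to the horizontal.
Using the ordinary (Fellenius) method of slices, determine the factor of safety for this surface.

Ordinary method of slices: FS = Σ[c'·Δl_i + (W_i cosα_i)·tanφ'] / Σ W_i sinα_i, with Δl_i = b_i / cosα_i.
Slice 1: Δl = 1.4/cos(-0.7°) = 1.400 m; N'_1 = 41·cos(-0.7°) = 41.0; c'Δl = 2.94; W sinα = -0.5
Slice 2: Δl = 1.8/cos10.2° = 1.829 m; N'_2 = 166·cos10.2° = 163.4; c'Δl = 3.84; W sinα = 29.4
Slice 3: Δl = 2.0/cos23.8° = 2.186 m; N'_3 = 181·cos23.8° = 165.6; c'Δl = 4.59; W sinα = 73.0
Slice 4: Δl = 2.1/cos40.4° = 2.758 m; N'_4 = 136·cos40.4° = 103.6; c'Δl = 5.79; W sinα = 88.1
Slice 5: Δl = 1.3/cos58.2° = 2.467 m; N'_5 = 33·cos58.2° = 17.4; c'Δl = 5.18; W sinα = 28.0
Σc'Δl = 22.3 kN/m; ΣN' = 490.9 kN/m; ΣW sinα = 218.1 kN/m
Resisting = 22.3 + 490.9·tan21.4° = 22.3 + 192.4 = 214.7 kN/m
FS = 214.7 / 218.1 = 0.984

FS = 0.98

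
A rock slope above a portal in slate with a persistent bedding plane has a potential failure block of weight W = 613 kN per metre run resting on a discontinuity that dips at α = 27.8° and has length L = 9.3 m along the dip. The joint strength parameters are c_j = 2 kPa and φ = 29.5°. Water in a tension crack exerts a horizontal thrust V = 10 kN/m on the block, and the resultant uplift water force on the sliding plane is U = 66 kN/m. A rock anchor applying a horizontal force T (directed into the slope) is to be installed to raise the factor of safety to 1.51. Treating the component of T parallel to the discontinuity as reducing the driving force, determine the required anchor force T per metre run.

Resolving forces along and normal to the sliding plane, with the horizontal anchor force T adding T·sinα to the effective normal force and T·cosα acting up the plane against the driving force:
FS = [c_jL + (W cosα − U − V sinα + T sinα) tanφ] / [W sinα + V cosα − T cosα]
Without the anchor: N' = 471.6 kN/m, driving T_d = 294.7 kN/m, resisting R = 2·9.3 + 471.6·tan29.5° = 285.4 kN/m, FS = 0.97.
Setting FS = 1.51 and solving for T:
1.51·(294.7 − T cos27.8°) = 285.4 + T sin27.8°·tan29.5°
T·(sin27.8°·tan29.5° + 1.51·cos27.8°) = 1.51·294.7 − 285.4
T·(0.4664·0.5658 + 1.51·0.8846) = 445.1 − 285.4 = 159.6
T·1.5996 = 159.6
T = 99.8 kN/m

T = 100 kN/m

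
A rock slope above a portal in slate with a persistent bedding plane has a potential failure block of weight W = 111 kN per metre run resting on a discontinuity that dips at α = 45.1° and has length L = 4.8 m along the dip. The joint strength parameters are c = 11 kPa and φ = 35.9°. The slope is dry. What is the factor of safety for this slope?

FS = 1.39

Resolving the block weight along and normal to the plane and applying the Mohr–Coulomb strength on the joint:
N' = W cosα = 111·cos45.1° = 78.4 kN/m
Driving force T = W sinα = 111·sin45.1° = 78.6 kN/m
Resisting force R = c·L + N'·tanφ = 11·4.8 + 78.4·tan35.9° = 52.8 + 56.7 = 109.5 kN/m
FS = R / T = 109.5 / 78.6 = 1.393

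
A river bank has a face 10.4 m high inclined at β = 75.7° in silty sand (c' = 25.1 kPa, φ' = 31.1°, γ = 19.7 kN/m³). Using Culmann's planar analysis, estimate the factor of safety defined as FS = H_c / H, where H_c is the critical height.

FS = 1.41

H_c = (4c'/γ) · sinβ cosφ' / [1 − cos(β − φ')]
    = (4·25.1/19.7) · sin75.7°·cos31.1° / [1 − cos44.6°]
    = 5.096 · 0.8297 / 0.2880 = 14.68 m
FS = H_c / H = 14.68 / 10.4 = 1.412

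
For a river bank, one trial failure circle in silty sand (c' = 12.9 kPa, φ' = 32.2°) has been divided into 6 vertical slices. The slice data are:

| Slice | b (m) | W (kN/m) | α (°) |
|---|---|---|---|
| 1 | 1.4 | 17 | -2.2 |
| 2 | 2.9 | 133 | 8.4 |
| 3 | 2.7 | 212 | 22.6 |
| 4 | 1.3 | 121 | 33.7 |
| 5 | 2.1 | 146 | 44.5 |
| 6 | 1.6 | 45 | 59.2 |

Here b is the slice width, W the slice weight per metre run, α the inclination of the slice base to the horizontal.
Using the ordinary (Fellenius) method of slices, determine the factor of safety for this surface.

Ordinary method of slices: FS = Σ[c'·Δl_i + (W_i cosα_i)·tanφ'] / Σ W_i sinα_i, with Δl_i = b_i / cosα_i.
Slice 1: Δl = 1.4/cos(-2.2°) = 1.401 m; N'_1 = 17·cos(-2.2°) = 17.0; c'Δl = 18.07; W sinα = -0.7
Slice 2: Δl = 2.9/cos8.4° = 2.931 m; N'_2 = 133·cos8.4° = 131.6; c'Δl = 37.82; W sinα = 19.4
Slice 3: Δl = 2.7/cos22.6° = 2.925 m; N'_3 = 212·cos22.6° = 195.7; c'Δl = 37.73; W sinα = 81.5
Slice 4: Δl = 1.3/cos33.7° = 1.563 m; N'_4 = 121·cos33.7° = 100.7; c'Δl = 20.16; W sinα = 67.1
Slice 5: Δl = 2.1/cos44.5° = 2.944 m; N'_5 = 146·cos44.5° = 104.1; c'Δl = 37.98; W sinα = 102.3
Slice 6: Δl = 1.6/cos59.2° = 3.125 m; N'_6 = 45·cos59.2° = 23.0; c'Δl = 40.31; W sinα = 38.7
Σc'Δl = 192.1 kN/m; ΣN' = 572.1 kN/m; ΣW sinα = 308.4 kN/m
Resisting = 192.1 + 572.1·tan32.2° = 192.1 + 360.3 = 552.3 kN/m
FS = 552.3 / 308.4 = 1.791

FS = 1.79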